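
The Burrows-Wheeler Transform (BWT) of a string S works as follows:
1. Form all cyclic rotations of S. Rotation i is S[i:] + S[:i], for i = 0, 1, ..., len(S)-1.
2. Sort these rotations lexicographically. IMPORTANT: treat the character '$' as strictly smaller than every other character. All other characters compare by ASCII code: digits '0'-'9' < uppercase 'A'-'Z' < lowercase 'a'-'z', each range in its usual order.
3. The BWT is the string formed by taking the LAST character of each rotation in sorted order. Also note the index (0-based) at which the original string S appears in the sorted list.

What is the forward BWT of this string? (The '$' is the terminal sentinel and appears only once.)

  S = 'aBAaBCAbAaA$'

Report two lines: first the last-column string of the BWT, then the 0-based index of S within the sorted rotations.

All 12 rotations (rotation i = S[i:]+S[:i]):
  rot[0] = aBAaBCAbAaA$
  rot[1] = BAaBCAbAaA$a
  rot[2] = AaBCAbAaA$aB
  rot[3] = aBCAbAaA$aBA
  rot[4] = BCAbAaA$aBAa
  rot[5] = CAbAaA$aBAaB
  rot[6] = AbAaA$aBAaBC
  rot[7] = bAaA$aBAaBCA
  rot[8] = AaA$aBAaBCAb
  rot[9] = aA$aBAaBCAbA
  rot[10] = A$aBAaBCAbAa
  rot[11] = $aBAaBCAbAaA
Sorted (with $ < everything):
  sorted[0] = $aBAaBCAbAaA  (last char: 'A')
  sorted[1] = A$aBAaBCAbAa  (last char: 'a')
  sorted[2] = AaA$aBAaBCAb  (last char: 'b')
  sorted[3] = AaBCAbAaA$aB  (last char: 'B')
  sorted[4] = AbAaA$aBAaBC  (last char: 'C')
  sorted[5] = BAaBCAbAaA$a  (last char: 'a')
  sorted[6] = BCAbAaA$aBAa  (last char: 'a')
  sorted[7] = CAbAaA$aBAaB  (last char: 'B')
  sorted[8] = aA$aBAaBCAbA  (last char: 'A')
  sorted[9] = aBAaBCAbAaA$  (last char: '$')
  sorted[10] = aBCAbAaA$aBA  (last char: 'A')
  sorted[11] = bAaA$aBAaBCA  (last char: 'A')
Last column: AabBCaaBA$AA
Original string S is at sorted index 9

Answer: AabBCaaBA$AA
9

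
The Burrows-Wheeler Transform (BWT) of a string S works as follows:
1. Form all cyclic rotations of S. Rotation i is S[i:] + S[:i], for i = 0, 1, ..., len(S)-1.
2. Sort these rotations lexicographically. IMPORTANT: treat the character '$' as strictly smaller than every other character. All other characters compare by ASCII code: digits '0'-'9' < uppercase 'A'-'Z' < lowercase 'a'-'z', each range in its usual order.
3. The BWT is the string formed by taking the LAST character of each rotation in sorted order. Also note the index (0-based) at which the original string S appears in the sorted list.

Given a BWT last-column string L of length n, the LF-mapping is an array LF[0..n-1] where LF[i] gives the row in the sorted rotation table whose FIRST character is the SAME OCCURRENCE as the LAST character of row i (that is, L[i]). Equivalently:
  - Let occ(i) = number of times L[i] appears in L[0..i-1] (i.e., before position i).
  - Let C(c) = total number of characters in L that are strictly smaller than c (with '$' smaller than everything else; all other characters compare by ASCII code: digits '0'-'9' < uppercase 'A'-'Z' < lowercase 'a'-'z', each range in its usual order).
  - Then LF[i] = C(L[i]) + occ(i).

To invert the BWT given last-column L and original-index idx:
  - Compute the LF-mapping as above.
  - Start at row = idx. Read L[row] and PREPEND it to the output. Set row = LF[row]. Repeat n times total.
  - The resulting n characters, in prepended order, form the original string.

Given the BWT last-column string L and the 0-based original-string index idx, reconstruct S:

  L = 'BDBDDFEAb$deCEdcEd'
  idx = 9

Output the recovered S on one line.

LF mapping: 2 5 3 6 7 11 8 1 12 0 14 17 4 9 15 13 10 16
Walk LF starting at row 9, prepending L[row]:
  step 1: row=9, L[9]='$', prepend. Next row=LF[9]=0
  step 2: row=0, L[0]='B', prepend. Next row=LF[0]=2
  step 3: row=2, L[2]='B', prepend. Next row=LF[2]=3
  step 4: row=3, L[3]='D', prepend. Next row=LF[3]=6
  step 5: row=6, L[6]='E', prepend. Next row=LF[6]=8
  step 6: row=8, L[8]='b', prepend. Next row=LF[8]=12
  step 7: row=12, L[12]='C', prepend. Next row=LF[12]=4
  step 8: row=4, L[4]='D', prepend. Next row=LF[4]=7
  step 9: row=7, L[7]='A', prepend. Next row=LF[7]=1
  step 10: row=1, L[1]='D', prepend. Next row=LF[1]=5
  step 11: row=5, L[5]='F', prepend. Next row=LF[5]=11
  step 12: row=11, L[11]='e', prepend. Next row=LF[11]=17
  step 13: row=17, L[17]='d', prepend. Next row=LF[17]=16
  step 14: row=16, L[16]='E', prepend. Next row=LF[16]=10
  step 15: row=10, L[10]='d', prepend. Next row=LF[10]=14
  step 16: row=14, L[14]='d', prepend. Next row=LF[14]=15
  step 17: row=15, L[15]='c', prepend. Next row=LF[15]=13
  step 18: row=13, L[13]='E', prepend. Next row=LF[13]=9
Reversed output: EcddEdeFDADCbEDBB$

Answer: EcddEdeFDADCbEDBB$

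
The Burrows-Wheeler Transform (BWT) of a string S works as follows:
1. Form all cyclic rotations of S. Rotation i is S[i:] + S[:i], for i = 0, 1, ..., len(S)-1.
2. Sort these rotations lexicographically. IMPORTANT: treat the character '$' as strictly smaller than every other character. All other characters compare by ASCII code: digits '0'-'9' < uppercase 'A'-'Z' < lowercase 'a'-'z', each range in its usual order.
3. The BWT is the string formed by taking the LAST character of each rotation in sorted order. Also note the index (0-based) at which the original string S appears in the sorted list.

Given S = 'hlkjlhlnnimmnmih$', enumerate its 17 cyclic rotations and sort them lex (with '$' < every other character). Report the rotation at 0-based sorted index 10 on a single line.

Answer: lnnimmnmih$hlkjlh

Derivation:
All 17 rotations (rotation i = S[i:]+S[:i]):
  rot[0] = hlkjlhlnnimmnmih$
  rot[1] = lkjlhlnnimmnmih$h
  rot[2] = kjlhlnnimmnmih$hl
  rot[3] = jlhlnnimmnmih$hlk
  rot[4] = lhlnnimmnmih$hlkj
  rot[5] = hlnnimmnmih$hlkjl
  rot[6] = lnnimmnmih$hlkjlh
  rot[7] = nnimmnmih$hlkjlhl
  rot[8] = nimmnmih$hlkjlhln
  rot[9] = immnmih$hlkjlhlnn
  rot[10] = mmnmih$hlkjlhlnni
  rot[11] = mnmih$hlkjlhlnnim
  rot[12] = nmih$hlkjlhlnnimm
  rot[13] = mih$hlkjlhlnnimmn
  rot[14] = ih$hlkjlhlnnimmnm
  rot[15] = h$hlkjlhlnnimmnmi
  rot[16] = $hlkjlhlnnimmnmih
Sorted (with $ < everything):
  sorted[0] = $hlkjlhlnnimmnmih
  sorted[1] = h$hlkjlhlnnimmnmi
  sorted[2] = hlkjlhlnnimmnmih$
  sorted[3] = hlnnimmnmih$hlkjl
  sorted[4] = ih$hlkjlhlnnimmnm
  sorted[5] = immnmih$hlkjlhlnn
  sorted[6] = jlhlnnimmnmih$hlk
  sorted[7] = kjlhlnnimmnmih$hl
  sorted[8] = lhlnnimmnmih$hlkj
  sorted[9] = lkjlhlnnimmnmih$h
  sorted[10] = lnnimmnmih$hlkjlh
  sorted[11] = mih$hlkjlhlnnimmn
  sorted[12] = mmnmih$hlkjlhlnni
  sorted[13] = mnmih$hlkjlhlnnim
  sorted[14] = nimmnmih$hlkjlhln
  sorted[15] = nmih$hlkjlhlnnimm
  sorted[16] = nnimmnmih$hlkjlhl
sorted[10] = lnnimmnmih$hlkjlh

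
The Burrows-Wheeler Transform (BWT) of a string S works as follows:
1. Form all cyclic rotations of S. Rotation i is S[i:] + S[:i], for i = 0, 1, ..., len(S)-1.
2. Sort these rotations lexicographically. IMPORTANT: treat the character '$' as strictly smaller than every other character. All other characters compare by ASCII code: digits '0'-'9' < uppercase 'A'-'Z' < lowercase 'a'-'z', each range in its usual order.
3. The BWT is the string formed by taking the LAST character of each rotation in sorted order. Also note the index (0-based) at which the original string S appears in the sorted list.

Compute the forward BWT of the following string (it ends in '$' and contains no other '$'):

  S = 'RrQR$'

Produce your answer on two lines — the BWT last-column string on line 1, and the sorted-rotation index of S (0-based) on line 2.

All 5 rotations (rotation i = S[i:]+S[:i]):
  rot[0] = RrQR$
  rot[1] = rQR$R
  rot[2] = QR$Rr
  rot[3] = R$RrQ
  rot[4] = $RrQR
Sorted (with $ < everything):
  sorted[0] = $RrQR  (last char: 'R')
  sorted[1] = QR$Rr  (last char: 'r')
  sorted[2] = R$RrQ  (last char: 'Q')
  sorted[3] = RrQR$  (last char: '$')
  sorted[4] = rQR$R  (last char: 'R')
Last column: RrQ$R
Original string S is at sorted index 3

Answer: RrQ$R
3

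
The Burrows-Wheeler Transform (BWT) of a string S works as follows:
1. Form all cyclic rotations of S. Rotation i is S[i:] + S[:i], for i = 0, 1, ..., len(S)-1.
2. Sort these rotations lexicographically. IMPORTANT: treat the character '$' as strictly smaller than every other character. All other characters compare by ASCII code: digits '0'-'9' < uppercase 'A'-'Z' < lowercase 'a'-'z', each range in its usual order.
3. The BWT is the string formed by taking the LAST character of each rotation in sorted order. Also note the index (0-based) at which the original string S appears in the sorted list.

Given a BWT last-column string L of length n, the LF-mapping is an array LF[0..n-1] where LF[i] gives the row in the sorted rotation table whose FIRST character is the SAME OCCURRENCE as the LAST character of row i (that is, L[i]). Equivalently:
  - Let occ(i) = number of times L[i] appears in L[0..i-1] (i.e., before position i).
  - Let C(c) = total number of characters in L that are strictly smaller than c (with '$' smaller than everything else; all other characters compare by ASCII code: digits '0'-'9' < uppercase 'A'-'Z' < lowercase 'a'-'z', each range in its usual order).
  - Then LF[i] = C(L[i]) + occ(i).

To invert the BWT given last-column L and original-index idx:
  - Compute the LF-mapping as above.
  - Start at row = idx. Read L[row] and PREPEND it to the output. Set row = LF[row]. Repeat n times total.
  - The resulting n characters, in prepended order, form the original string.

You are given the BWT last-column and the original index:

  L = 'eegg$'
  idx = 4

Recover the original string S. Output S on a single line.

Answer: ggee$

Derivation:
LF mapping: 1 2 3 4 0
Walk LF starting at row 4, prepending L[row]:
  step 1: row=4, L[4]='$', prepend. Next row=LF[4]=0
  step 2: row=0, L[0]='e', prepend. Next row=LF[0]=1
  step 3: row=1, L[1]='e', prepend. Next row=LF[1]=2
  step 4: row=2, L[2]='g', prepend. Next row=LF[2]=3
  step 5: row=3, L[3]='g', prepend. Next row=LF[3]=4
Reversed output: ggee$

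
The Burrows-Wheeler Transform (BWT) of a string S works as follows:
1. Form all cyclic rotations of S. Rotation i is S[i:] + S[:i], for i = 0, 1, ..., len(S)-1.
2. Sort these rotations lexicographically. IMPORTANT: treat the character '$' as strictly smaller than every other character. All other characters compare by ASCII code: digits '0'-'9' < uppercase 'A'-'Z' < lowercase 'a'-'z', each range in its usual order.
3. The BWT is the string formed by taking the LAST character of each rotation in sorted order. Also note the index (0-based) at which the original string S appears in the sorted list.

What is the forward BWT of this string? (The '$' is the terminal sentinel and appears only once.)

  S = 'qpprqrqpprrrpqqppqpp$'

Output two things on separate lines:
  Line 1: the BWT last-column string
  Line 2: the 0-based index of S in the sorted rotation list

All 21 rotations (rotation i = S[i:]+S[:i]):
  rot[0] = qpprqrqpprrrpqqppqpp$
  rot[1] = pprqrqpprrrpqqppqpp$q
  rot[2] = prqrqpprrrpqqppqpp$qp
  rot[3] = rqrqpprrrpqqppqpp$qpp
  rot[4] = qrqpprrrpqqppqpp$qppr
  rot[5] = rqpprrrpqqppqpp$qpprq
  rot[6] = qpprrrpqqppqpp$qpprqr
  rot[7] = pprrrpqqppqpp$qpprqrq
  rot[8] = prrrpqqppqpp$qpprqrqp
  rot[9] = rrrpqqppqpp$qpprqrqpp
  rot[10] = rrpqqppqpp$qpprqrqppr
  rot[11] = rpqqppqpp$qpprqrqpprr
  rot[12] = pqqppqpp$qpprqrqpprrr
  rot[13] = qqppqpp$qpprqrqpprrrp
  rot[14] = qppqpp$qpprqrqpprrrpq
  rot[15] = ppqpp$qpprqrqpprrrpqq
  rot[16] = pqpp$qpprqrqpprrrpqqp
  rot[17] = qpp$qpprqrqpprrrpqqpp
  rot[18] = pp$qpprqrqpprrrpqqppq
  rot[19] = p$qpprqrqpprrrpqqppqp
  rot[20] = $qpprqrqpprrrpqqppqpp
Sorted (with $ < everything):
  sorted[0] = $qpprqrqpprrrpqqppqpp  (last char: 'p')
  sorted[1] = p$qpprqrqpprrrpqqppqp  (last char: 'p')
  sorted[2] = pp$qpprqrqpprrrpqqppq  (last char: 'q')
  sorted[3] = ppqpp$qpprqrqpprrrpqq  (last char: 'q')
  sorted[4] = pprqrqpprrrpqqppqpp$q  (last char: 'q')
  sorted[5] = pprrrpqqppqpp$qpprqrq  (last char: 'q')
  sorted[6] = pqpp$qpprqrqpprrrpqqp  (last char: 'p')
  sorted[7] = pqqppqpp$qpprqrqpprrr  (last char: 'r')
  sorted[8] = prqrqpprrrpqqppqpp$qp  (last char: 'p')
  sorted[9] = prrrpqqppqpp$qpprqrqp  (last char: 'p')
  sorted[10] = qpp$qpprqrqpprrrpqqpp  (last char: 'p')
  sorted[11] = qppqpp$qpprqrqpprrrpq  (last char: 'q')
  sorted[12] = qpprqrqpprrrpqqppqpp$  (last char: '$')
  sorted[13] = qpprrrpqqppqpp$qpprqr  (last char: 'r')
  sorted[14] = qqppqpp$qpprqrqpprrrp  (last char: 'p')
  sorted[15] = qrqpprrrpqqppqpp$qppr  (last char: 'r')
  sorted[16] = rpqqppqpp$qpprqrqpprr  (last char: 'r')
  sorted[17] = rqpprrrpqqppqpp$qpprq  (last char: 'q')
  sorted[18] = rqrqpprrrpqqppqpp$qpp  (last char: 'p')
  sorted[19] = rrpqqppqpp$qpprqrqppr  (last char: 'r')
  sorted[20] = rrrpqqppqpp$qpprqrqpp  (last char: 'p')
Last column: ppqqqqprpppq$rprrqprp
Original string S is at sorted index 12

Answer: ppqqqqprpppq$rprrqprp
12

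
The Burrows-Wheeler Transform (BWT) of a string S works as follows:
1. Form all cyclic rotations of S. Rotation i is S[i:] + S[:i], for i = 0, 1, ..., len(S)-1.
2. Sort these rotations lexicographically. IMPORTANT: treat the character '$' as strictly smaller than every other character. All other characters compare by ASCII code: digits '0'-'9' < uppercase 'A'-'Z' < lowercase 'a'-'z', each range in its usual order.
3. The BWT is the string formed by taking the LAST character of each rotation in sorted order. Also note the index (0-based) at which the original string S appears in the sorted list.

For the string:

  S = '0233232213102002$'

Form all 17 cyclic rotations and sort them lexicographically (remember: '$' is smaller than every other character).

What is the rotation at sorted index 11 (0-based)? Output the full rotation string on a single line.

Answer: 232213102002$0233

Derivation:
All 17 rotations (rotation i = S[i:]+S[:i]):
  rot[0] = 0233232213102002$
  rot[1] = 233232213102002$0
  rot[2] = 33232213102002$02
  rot[3] = 3232213102002$023
  rot[4] = 232213102002$0233
  rot[5] = 32213102002$02332
  rot[6] = 2213102002$023323
  rot[7] = 213102002$0233232
  rot[8] = 13102002$02332322
  rot[9] = 3102002$023323221
  rot[10] = 102002$0233232213
  rot[11] = 02002$02332322131
  rot[12] = 2002$023323221310
  rot[13] = 002$0233232213102
  rot[14] = 02$02332322131020
  rot[15] = 2$023323221310200
  rot[16] = $0233232213102002
Sorted (with $ < everything):
  sorted[0] = $0233232213102002
  sorted[1] = 002$0233232213102
  sorted[2] = 02$02332322131020
  sorted[3] = 02002$02332322131
  sorted[4] = 0233232213102002$
  sorted[5] = 102002$0233232213
  sorted[6] = 13102002$02332322
  sorted[7] = 2$023323221310200
  sorted[8] = 2002$023323221310
  sorted[9] = 213102002$0233232
  sorted[10] = 2213102002$023323
  sorted[11] = 232213102002$0233
  sorted[12] = 233232213102002$0
  sorted[13] = 3102002$023323221
  sorted[14] = 32213102002$02332
  sorted[15] = 3232213102002$023
  sorted[16] = 33232213102002$02
sorted[11] = 232213102002$0233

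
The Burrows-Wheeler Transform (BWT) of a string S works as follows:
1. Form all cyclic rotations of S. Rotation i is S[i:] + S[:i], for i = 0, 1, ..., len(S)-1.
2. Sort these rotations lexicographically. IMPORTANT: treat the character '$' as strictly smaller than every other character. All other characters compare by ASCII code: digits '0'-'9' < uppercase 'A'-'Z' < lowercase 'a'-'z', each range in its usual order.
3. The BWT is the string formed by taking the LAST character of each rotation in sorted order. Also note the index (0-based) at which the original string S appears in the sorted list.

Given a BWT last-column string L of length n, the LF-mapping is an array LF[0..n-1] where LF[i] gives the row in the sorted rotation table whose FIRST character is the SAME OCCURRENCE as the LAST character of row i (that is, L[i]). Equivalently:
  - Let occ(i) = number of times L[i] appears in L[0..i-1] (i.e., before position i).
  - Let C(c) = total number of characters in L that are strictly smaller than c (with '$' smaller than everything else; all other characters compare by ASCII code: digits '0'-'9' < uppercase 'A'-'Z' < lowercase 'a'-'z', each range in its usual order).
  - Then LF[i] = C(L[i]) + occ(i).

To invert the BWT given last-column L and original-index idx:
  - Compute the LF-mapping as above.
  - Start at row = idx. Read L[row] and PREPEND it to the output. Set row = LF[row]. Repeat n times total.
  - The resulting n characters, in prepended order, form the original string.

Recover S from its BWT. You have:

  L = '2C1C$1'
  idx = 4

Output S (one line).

Answer: C11C2$

Derivation:
LF mapping: 3 4 1 5 0 2
Walk LF starting at row 4, prepending L[row]:
  step 1: row=4, L[4]='$', prepend. Next row=LF[4]=0
  step 2: row=0, L[0]='2', prepend. Next row=LF[0]=3
  step 3: row=3, L[3]='C', prepend. Next row=LF[3]=5
  step 4: row=5, L[5]='1', prepend. Next row=LF[5]=2
  step 5: row=2, L[2]='1', prepend. Next row=LF[2]=1
  step 6: row=1, L[1]='C', prepend. Next row=LF[1]=4
Reversed output: C11C2$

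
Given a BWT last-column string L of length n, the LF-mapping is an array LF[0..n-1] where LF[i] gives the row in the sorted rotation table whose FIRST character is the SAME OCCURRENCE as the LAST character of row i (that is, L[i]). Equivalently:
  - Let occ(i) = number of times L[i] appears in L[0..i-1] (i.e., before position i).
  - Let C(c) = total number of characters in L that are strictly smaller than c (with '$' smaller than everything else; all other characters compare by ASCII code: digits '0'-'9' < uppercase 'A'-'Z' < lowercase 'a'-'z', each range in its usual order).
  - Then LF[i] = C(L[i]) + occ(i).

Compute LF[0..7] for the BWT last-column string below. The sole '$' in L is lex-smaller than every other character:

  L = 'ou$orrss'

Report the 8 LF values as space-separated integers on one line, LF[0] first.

Char counts: '$':1, 'o':2, 'r':2, 's':2, 'u':1
C (first-col start): C('$')=0, C('o')=1, C('r')=3, C('s')=5, C('u')=7
L[0]='o': occ=0, LF[0]=C('o')+0=1+0=1
L[1]='u': occ=0, LF[1]=C('u')+0=7+0=7
L[2]='$': occ=0, LF[2]=C('$')+0=0+0=0
L[3]='o': occ=1, LF[3]=C('o')+1=1+1=2
L[4]='r': occ=0, LF[4]=C('r')+0=3+0=3
L[5]='r': occ=1, LF[5]=C('r')+1=3+1=4
L[6]='s': occ=0, LF[6]=C('s')+0=5+0=5
L[7]='s': occ=1, LF[7]=C('s')+1=5+1=6

Answer: 1 7 0 2 3 4 5 6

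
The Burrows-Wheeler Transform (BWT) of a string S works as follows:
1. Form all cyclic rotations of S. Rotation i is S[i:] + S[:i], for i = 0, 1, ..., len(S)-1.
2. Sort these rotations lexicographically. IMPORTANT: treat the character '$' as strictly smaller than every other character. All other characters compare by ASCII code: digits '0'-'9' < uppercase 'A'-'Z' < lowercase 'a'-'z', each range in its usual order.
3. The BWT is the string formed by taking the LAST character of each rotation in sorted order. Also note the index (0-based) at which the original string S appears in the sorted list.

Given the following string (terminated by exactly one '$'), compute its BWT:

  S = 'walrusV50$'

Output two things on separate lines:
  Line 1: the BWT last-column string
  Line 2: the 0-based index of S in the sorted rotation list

All 10 rotations (rotation i = S[i:]+S[:i]):
  rot[0] = walrusV50$
  rot[1] = alrusV50$w
  rot[2] = lrusV50$wa
  rot[3] = rusV50$wal
  rot[4] = usV50$walr
  rot[5] = sV50$walru
  rot[6] = V50$walrus
  rot[7] = 50$walrusV
  rot[8] = 0$walrusV5
  rot[9] = $walrusV50
Sorted (with $ < everything):
  sorted[0] = $walrusV50  (last char: '0')
  sorted[1] = 0$walrusV5  (last char: '5')
  sorted[2] = 50$walrusV  (last char: 'V')
  sorted[3] = V50$walrus  (last char: 's')
  sorted[4] = alrusV50$w  (last char: 'w')
  sorted[5] = lrusV50$wa  (last char: 'a')
  sorted[6] = rusV50$wal  (last char: 'l')
  sorted[7] = sV50$walru  (last char: 'u')
  sorted[8] = usV50$walr  (last char: 'r')
  sorted[9] = walrusV50$  (last char: '$')
Last column: 05Vswalur$
Original string S is at sorted index 9

Answer: 05Vswalur$
9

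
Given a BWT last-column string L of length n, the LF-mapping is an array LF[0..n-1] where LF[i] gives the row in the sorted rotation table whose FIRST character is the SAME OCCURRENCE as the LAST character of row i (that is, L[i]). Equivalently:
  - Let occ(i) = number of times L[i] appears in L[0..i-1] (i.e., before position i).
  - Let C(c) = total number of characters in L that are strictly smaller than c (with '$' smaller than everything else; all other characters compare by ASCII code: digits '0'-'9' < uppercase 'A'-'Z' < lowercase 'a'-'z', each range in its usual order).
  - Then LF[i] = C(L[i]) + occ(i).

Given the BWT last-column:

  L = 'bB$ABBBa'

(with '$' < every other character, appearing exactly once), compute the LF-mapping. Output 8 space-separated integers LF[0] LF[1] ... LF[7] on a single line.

Char counts: '$':1, 'A':1, 'B':4, 'a':1, 'b':1
C (first-col start): C('$')=0, C('A')=1, C('B')=2, C('a')=6, C('b')=7
L[0]='b': occ=0, LF[0]=C('b')+0=7+0=7
L[1]='B': occ=0, LF[1]=C('B')+0=2+0=2
L[2]='$': occ=0, LF[2]=C('$')+0=0+0=0
L[3]='A': occ=0, LF[3]=C('A')+0=1+0=1
L[4]='B': occ=1, LF[4]=C('B')+1=2+1=3
L[5]='B': occ=2, LF[5]=C('B')+2=2+2=4
L[6]='B': occ=3, LF[6]=C('B')+3=2+3=5
L[7]='a': occ=0, LF[7]=C('a')+0=6+0=6

Answer: 7 2 0 1 3 4 5 6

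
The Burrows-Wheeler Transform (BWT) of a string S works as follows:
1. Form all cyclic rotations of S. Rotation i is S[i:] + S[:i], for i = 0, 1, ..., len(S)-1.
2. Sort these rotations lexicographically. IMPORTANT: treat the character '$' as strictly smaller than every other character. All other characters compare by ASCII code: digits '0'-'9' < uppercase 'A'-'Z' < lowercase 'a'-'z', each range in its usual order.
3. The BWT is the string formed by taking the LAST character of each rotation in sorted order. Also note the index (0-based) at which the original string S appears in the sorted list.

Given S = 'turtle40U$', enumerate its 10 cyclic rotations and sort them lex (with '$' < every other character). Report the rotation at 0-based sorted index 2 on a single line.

All 10 rotations (rotation i = S[i:]+S[:i]):
  rot[0] = turtle40U$
  rot[1] = urtle40U$t
  rot[2] = rtle40U$tu
  rot[3] = tle40U$tur
  rot[4] = le40U$turt
  rot[5] = e40U$turtl
  rot[6] = 40U$turtle
  rot[7] = 0U$turtle4
  rot[8] = U$turtle40
  rot[9] = $turtle40U
Sorted (with $ < everything):
  sorted[0] = $turtle40U
  sorted[1] = 0U$turtle4
  sorted[2] = 40U$turtle
  sorted[3] = U$turtle40
  sorted[4] = e40U$turtl
  sorted[5] = le40U$turt
  sorted[6] = rtle40U$tu
  sorted[7] = tle40U$tur
  sorted[8] = turtle40U$
  sorted[9] = urtle40U$t
sorted[2] = 40U$turtle

Answer: 40U$turtle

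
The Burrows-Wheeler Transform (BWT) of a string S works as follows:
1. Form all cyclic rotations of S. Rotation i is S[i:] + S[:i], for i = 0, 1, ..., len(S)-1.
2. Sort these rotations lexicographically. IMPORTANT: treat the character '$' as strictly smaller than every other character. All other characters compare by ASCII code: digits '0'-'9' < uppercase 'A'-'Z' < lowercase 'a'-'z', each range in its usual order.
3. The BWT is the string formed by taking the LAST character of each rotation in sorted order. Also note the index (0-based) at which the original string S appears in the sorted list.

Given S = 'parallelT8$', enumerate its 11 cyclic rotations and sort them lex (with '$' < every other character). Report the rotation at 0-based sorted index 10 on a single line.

Answer: rallelT8$pa

Derivation:
All 11 rotations (rotation i = S[i:]+S[:i]):
  rot[0] = parallelT8$
  rot[1] = arallelT8$p
  rot[2] = rallelT8$pa
  rot[3] = allelT8$par
  rot[4] = llelT8$para
  rot[5] = lelT8$paral
  rot[6] = elT8$parall
  rot[7] = lT8$paralle
  rot[8] = T8$parallel
  rot[9] = 8$parallelT
  rot[10] = $parallelT8
Sorted (with $ < everything):
  sorted[0] = $parallelT8
  sorted[1] = 8$parallelT
  sorted[2] = T8$parallel
  sorted[3] = allelT8$par
  sorted[4] = arallelT8$p
  sorted[5] = elT8$parall
  sorted[6] = lT8$paralle
  sorted[7] = lelT8$paral
  sorted[8] = llelT8$para
  sorted[9] = parallelT8$
  sorted[10] = rallelT8$pa
sorted[10] = rallelT8$pa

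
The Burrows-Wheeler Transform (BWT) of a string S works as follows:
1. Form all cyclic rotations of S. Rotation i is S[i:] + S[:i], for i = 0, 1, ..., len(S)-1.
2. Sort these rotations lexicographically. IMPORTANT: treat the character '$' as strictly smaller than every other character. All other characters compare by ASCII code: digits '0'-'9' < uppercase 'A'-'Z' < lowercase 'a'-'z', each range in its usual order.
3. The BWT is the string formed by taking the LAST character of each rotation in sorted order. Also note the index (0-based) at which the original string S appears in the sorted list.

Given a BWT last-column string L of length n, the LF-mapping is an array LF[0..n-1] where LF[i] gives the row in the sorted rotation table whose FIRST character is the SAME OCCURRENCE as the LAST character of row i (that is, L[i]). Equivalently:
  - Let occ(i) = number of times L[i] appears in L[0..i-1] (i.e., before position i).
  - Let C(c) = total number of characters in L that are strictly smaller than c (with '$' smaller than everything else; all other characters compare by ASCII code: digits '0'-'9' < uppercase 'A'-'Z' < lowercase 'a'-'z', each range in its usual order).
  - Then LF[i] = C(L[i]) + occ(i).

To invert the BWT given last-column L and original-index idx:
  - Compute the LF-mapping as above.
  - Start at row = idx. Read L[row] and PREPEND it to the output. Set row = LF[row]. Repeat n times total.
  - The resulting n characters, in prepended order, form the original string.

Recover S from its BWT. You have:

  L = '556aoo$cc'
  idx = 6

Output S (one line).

Answer: cocoa655$

Derivation:
LF mapping: 1 2 3 4 7 8 0 5 6
Walk LF starting at row 6, prepending L[row]:
  step 1: row=6, L[6]='$', prepend. Next row=LF[6]=0
  step 2: row=0, L[0]='5', prepend. Next row=LF[0]=1
  step 3: row=1, L[1]='5', prepend. Next row=LF[1]=2
  step 4: row=2, L[2]='6', prepend. Next row=LF[2]=3
  step 5: row=3, L[3]='a', prepend. Next row=LF[3]=4
  step 6: row=4, L[4]='o', prepend. Next row=LF[4]=7
  step 7: row=7, L[7]='c', prepend. Next row=LF[7]=5
  step 8: row=5, L[5]='o', prepend. Next row=LF[5]=8
  step 9: row=8, L[8]='c', prepend. Next row=LF[8]=6
Reversed output: cocoa655$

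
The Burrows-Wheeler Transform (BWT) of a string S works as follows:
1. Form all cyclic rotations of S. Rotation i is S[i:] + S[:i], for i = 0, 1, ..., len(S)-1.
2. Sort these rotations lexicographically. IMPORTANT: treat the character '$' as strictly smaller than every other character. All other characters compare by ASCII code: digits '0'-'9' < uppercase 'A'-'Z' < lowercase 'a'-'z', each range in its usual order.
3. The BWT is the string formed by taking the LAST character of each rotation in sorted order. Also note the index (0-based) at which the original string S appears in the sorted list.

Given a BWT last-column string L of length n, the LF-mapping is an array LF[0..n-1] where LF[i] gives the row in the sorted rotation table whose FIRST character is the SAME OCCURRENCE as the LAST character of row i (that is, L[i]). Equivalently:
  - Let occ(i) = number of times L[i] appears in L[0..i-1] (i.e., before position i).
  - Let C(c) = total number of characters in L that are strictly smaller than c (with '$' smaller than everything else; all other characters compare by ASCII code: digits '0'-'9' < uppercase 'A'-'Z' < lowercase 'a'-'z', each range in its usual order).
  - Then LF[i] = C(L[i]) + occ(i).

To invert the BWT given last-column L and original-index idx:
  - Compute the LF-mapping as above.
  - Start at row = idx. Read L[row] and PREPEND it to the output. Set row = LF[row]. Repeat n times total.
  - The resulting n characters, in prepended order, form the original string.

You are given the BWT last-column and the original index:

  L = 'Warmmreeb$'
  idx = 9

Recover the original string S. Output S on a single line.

Answer: remembraW$

Derivation:
LF mapping: 1 2 8 6 7 9 4 5 3 0
Walk LF starting at row 9, prepending L[row]:
  step 1: row=9, L[9]='$', prepend. Next row=LF[9]=0
  step 2: row=0, L[0]='W', prepend. Next row=LF[0]=1
  step 3: row=1, L[1]='a', prepend. Next row=LF[1]=2
  step 4: row=2, L[2]='r', prepend. Next row=LF[2]=8
  step 5: row=8, L[8]='b', prepend. Next row=LF[8]=3
  step 6: row=3, L[3]='m', prepend. Next row=LF[3]=6
  step 7: row=6, L[6]='e', prepend. Next row=LF[6]=4
  step 8: row=4, L[4]='m', prepend. Next row=LF[4]=7
  step 9: row=7, L[7]='e', prepend. Next row=LF[7]=5
  step 10: row=5, L[5]='r', prepend. Next row=LF[5]=9
Reversed output: remembraW$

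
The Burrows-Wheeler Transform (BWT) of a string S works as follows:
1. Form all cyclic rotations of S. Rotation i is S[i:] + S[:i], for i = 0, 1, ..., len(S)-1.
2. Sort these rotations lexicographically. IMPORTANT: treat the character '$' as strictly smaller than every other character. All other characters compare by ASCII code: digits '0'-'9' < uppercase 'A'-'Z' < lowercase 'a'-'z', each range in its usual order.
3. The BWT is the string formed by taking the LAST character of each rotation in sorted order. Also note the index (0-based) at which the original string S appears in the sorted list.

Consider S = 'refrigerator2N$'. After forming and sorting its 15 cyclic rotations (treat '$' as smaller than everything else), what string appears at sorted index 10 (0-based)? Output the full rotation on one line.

All 15 rotations (rotation i = S[i:]+S[:i]):
  rot[0] = refrigerator2N$
  rot[1] = efrigerator2N$r
  rot[2] = frigerator2N$re
  rot[3] = rigerator2N$ref
  rot[4] = igerator2N$refr
  rot[5] = gerator2N$refri
  rot[6] = erator2N$refrig
  rot[7] = rator2N$refrige
  rot[8] = ator2N$refriger
  rot[9] = tor2N$refrigera
  rot[10] = or2N$refrigerat
  rot[11] = r2N$refrigerato
  rot[12] = 2N$refrigerator
  rot[13] = N$refrigerator2
  rot[14] = $refrigerator2N
Sorted (with $ < everything):
  sorted[0] = $refrigerator2N
  sorted[1] = 2N$refrigerator
  sorted[2] = N$refrigerator2
  sorted[3] = ator2N$refriger
  sorted[4] = efrigerator2N$r
  sorted[5] = erator2N$refrig
  sorted[6] = frigerator2N$re
  sorted[7] = gerator2N$refri
  sorted[8] = igerator2N$refr
  sorted[9] = or2N$refrigerat
  sorted[10] = r2N$refrigerato
  sorted[11] = rator2N$refrige
  sorted[12] = refrigerator2N$
  sorted[13] = rigerator2N$ref
  sorted[14] = tor2N$refrigera
sorted[10] = r2N$refrigerato

Answer: r2N$refrigerato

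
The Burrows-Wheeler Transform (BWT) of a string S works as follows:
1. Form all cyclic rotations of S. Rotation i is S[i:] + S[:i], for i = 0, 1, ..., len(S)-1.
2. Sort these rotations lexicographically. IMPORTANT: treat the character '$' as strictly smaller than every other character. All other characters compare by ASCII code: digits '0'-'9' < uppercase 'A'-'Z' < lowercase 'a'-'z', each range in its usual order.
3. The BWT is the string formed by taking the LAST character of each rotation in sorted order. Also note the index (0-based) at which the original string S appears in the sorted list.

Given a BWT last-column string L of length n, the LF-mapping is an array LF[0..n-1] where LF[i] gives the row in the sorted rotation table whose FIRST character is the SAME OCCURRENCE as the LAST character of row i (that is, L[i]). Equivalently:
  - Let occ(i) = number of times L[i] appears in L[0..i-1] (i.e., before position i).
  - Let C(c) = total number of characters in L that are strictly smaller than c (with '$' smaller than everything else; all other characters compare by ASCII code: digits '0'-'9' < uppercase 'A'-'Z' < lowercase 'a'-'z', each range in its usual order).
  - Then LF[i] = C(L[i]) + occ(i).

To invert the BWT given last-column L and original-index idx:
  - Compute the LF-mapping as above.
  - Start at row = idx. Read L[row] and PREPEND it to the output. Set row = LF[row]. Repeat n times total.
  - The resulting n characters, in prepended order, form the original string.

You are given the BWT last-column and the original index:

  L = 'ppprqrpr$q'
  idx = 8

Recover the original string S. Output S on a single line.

LF mapping: 1 2 3 7 5 8 4 9 0 6
Walk LF starting at row 8, prepending L[row]:
  step 1: row=8, L[8]='$', prepend. Next row=LF[8]=0
  step 2: row=0, L[0]='p', prepend. Next row=LF[0]=1
  step 3: row=1, L[1]='p', prepend. Next row=LF[1]=2
  step 4: row=2, L[2]='p', prepend. Next row=LF[2]=3
  step 5: row=3, L[3]='r', prepend. Next row=LF[3]=7
  step 6: row=7, L[7]='r', prepend. Next row=LF[7]=9
  step 7: row=9, L[9]='q', prepend. Next row=LF[9]=6
  step 8: row=6, L[6]='p', prepend. Next row=LF[6]=4
  step 9: row=4, L[4]='q', prepend. Next row=LF[4]=5
  step 10: row=5, L[5]='r', prepend. Next row=LF[5]=8
Reversed output: rqpqrrppp$

Answer: rqpqrrppp$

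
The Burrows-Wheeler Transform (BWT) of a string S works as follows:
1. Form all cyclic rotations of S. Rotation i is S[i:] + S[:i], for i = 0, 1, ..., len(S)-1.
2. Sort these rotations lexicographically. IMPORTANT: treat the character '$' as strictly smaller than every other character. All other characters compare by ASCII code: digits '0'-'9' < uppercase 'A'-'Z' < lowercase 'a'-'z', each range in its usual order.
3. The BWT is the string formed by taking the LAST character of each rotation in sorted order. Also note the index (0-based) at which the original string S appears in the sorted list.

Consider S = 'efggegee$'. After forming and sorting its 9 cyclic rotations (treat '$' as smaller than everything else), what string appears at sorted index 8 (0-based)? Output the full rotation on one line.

All 9 rotations (rotation i = S[i:]+S[:i]):
  rot[0] = efggegee$
  rot[1] = fggegee$e
  rot[2] = ggegee$ef
  rot[3] = gegee$efg
  rot[4] = egee$efgg
  rot[5] = gee$efgge
  rot[6] = ee$efggeg
  rot[7] = e$efggege
  rot[8] = $efggegee
Sorted (with $ < everything):
  sorted[0] = $efggegee
  sorted[1] = e$efggege
  sorted[2] = ee$efggeg
  sorted[3] = efggegee$
  sorted[4] = egee$efgg
  sorted[5] = fggegee$e
  sorted[6] = gee$efgge
  sorted[7] = gegee$efg
  sorted[8] = ggegee$ef
sorted[8] = ggegee$ef

Answer: ggegee$ef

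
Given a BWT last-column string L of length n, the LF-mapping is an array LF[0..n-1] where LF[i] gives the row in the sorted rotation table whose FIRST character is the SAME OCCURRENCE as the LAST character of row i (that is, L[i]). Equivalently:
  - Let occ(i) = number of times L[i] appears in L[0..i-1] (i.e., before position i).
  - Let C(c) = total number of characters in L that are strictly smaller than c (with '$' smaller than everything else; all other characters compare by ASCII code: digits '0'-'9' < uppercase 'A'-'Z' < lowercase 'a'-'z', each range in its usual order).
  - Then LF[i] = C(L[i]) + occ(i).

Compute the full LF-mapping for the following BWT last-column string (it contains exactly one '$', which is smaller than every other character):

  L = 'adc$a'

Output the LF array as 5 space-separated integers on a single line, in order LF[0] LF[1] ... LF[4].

Char counts: '$':1, 'a':2, 'c':1, 'd':1
C (first-col start): C('$')=0, C('a')=1, C('c')=3, C('d')=4
L[0]='a': occ=0, LF[0]=C('a')+0=1+0=1
L[1]='d': occ=0, LF[1]=C('d')+0=4+0=4
L[2]='c': occ=0, LF[2]=C('c')+0=3+0=3
L[3]='$': occ=0, LF[3]=C('$')+0=0+0=0
L[4]='a': occ=1, LF[4]=C('a')+1=1+1=2

Answer: 1 4 3 0 2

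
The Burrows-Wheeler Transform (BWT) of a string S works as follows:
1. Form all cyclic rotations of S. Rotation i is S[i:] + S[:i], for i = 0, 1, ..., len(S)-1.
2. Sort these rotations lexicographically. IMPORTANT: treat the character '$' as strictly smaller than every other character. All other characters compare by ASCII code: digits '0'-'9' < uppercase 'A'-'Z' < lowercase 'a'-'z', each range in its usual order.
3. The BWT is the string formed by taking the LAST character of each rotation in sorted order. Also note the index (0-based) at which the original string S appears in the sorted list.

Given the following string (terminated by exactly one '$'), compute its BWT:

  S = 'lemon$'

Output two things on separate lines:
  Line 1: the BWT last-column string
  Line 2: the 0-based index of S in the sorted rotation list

All 6 rotations (rotation i = S[i:]+S[:i]):
  rot[0] = lemon$
  rot[1] = emon$l
  rot[2] = mon$le
  rot[3] = on$lem
  rot[4] = n$lemo
  rot[5] = $lemon
Sorted (with $ < everything):
  sorted[0] = $lemon  (last char: 'n')
  sorted[1] = emon$l  (last char: 'l')
  sorted[2] = lemon$  (last char: '$')
  sorted[3] = mon$le  (last char: 'e')
  sorted[4] = n$lemo  (last char: 'o')
  sorted[5] = on$lem  (last char: 'm')
Last column: nl$eom
Original string S is at sorted index 2

Answer: nl$eom
2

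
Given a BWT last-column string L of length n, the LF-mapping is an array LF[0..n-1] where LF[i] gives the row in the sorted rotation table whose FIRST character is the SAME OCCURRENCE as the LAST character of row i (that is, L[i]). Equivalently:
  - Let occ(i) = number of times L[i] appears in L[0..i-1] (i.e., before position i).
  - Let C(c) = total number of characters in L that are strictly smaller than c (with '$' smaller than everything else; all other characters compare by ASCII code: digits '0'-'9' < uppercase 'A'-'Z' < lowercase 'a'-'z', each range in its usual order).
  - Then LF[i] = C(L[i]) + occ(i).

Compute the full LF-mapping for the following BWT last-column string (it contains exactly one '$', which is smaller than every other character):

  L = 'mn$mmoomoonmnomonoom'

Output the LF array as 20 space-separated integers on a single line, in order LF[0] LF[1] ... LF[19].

Char counts: '$':1, 'm':7, 'n':4, 'o':8
C (first-col start): C('$')=0, C('m')=1, C('n')=8, C('o')=12
L[0]='m': occ=0, LF[0]=C('m')+0=1+0=1
L[1]='n': occ=0, LF[1]=C('n')+0=8+0=8
L[2]='$': occ=0, LF[2]=C('$')+0=0+0=0
L[3]='m': occ=1, LF[3]=C('m')+1=1+1=2
L[4]='m': occ=2, LF[4]=C('m')+2=1+2=3
L[5]='o': occ=0, LF[5]=C('o')+0=12+0=12
L[6]='o': occ=1, LF[6]=C('o')+1=12+1=13
L[7]='m': occ=3, LF[7]=C('m')+3=1+3=4
L[8]='o': occ=2, LF[8]=C('o')+2=12+2=14
L[9]='o': occ=3, LF[9]=C('o')+3=12+3=15
L[10]='n': occ=1, LF[10]=C('n')+1=8+1=9
L[11]='m': occ=4, LF[11]=C('m')+4=1+4=5
L[12]='n': occ=2, LF[12]=C('n')+2=8+2=10
L[13]='o': occ=4, LF[13]=C('o')+4=12+4=16
L[14]='m': occ=5, LF[14]=C('m')+5=1+5=6
L[15]='o': occ=5, LF[15]=C('o')+5=12+5=17
L[16]='n': occ=3, LF[16]=C('n')+3=8+3=11
L[17]='o': occ=6, LF[17]=C('o')+6=12+6=18
L[18]='o': occ=7, LF[18]=C('o')+7=12+7=19
L[19]='m': occ=6, LF[19]=C('m')+6=1+6=7

Answer: 1 8 0 2 3 12 13 4 14 15 9 5 10 16 6 17 11 18 19 7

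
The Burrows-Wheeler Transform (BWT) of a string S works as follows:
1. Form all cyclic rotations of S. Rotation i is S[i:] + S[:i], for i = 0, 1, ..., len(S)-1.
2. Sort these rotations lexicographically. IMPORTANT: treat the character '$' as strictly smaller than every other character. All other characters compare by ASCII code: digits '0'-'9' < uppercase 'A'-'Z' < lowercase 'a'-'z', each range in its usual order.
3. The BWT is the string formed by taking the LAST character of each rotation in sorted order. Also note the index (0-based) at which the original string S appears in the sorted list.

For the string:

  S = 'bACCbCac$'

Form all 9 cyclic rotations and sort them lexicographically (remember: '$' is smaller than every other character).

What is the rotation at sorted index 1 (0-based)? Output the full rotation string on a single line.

All 9 rotations (rotation i = S[i:]+S[:i]):
  rot[0] = bACCbCac$
  rot[1] = ACCbCac$b
  rot[2] = CCbCac$bA
  rot[3] = CbCac$bAC
  rot[4] = bCac$bACC
  rot[5] = Cac$bACCb
  rot[6] = ac$bACCbC
  rot[7] = c$bACCbCa
  rot[8] = $bACCbCac
Sorted (with $ < everything):
  sorted[0] = $bACCbCac
  sorted[1] = ACCbCac$b
  sorted[2] = CCbCac$bA
  sorted[3] = Cac$bACCb
  sorted[4] = CbCac$bAC
  sorted[5] = ac$bACCbC
  sorted[6] = bACCbCac$
  sorted[7] = bCac$bACC
  sorted[8] = c$bACCbCa
sorted[1] = ACCbCac$b

Answer: ACCbCac$b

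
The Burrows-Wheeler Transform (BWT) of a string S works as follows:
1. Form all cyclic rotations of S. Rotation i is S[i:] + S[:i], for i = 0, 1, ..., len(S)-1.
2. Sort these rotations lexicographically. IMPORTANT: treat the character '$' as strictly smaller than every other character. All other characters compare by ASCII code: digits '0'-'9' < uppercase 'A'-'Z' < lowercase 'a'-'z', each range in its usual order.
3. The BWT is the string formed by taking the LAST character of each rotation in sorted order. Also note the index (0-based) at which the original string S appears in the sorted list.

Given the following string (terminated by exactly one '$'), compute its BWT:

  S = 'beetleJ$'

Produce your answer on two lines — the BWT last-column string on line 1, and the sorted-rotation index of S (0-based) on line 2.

All 8 rotations (rotation i = S[i:]+S[:i]):
  rot[0] = beetleJ$
  rot[1] = eetleJ$b
  rot[2] = etleJ$be
  rot[3] = tleJ$bee
  rot[4] = leJ$beet
  rot[5] = eJ$beetl
  rot[6] = J$beetle
  rot[7] = $beetleJ
Sorted (with $ < everything):
  sorted[0] = $beetleJ  (last char: 'J')
  sorted[1] = J$beetle  (last char: 'e')
  sorted[2] = beetleJ$  (last char: '$')
  sorted[3] = eJ$beetl  (last char: 'l')
  sorted[4] = eetleJ$b  (last char: 'b')
  sorted[5] = etleJ$be  (last char: 'e')
  sorted[6] = leJ$beet  (last char: 't')
  sorted[7] = tleJ$bee  (last char: 'e')
Last column: Je$lbete
Original string S is at sorted index 2

Answer: Je$lbete
2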